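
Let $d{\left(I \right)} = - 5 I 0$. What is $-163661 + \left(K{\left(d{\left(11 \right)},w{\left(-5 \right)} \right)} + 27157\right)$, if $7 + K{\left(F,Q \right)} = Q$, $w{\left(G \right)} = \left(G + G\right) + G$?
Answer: $-136526$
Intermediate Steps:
$w{\left(G \right)} = 3 G$ ($w{\left(G \right)} = 2 G + G = 3 G$)
$d{\left(I \right)} = 0$
$K{\left(F,Q \right)} = -7 + Q$
$-163661 + \left(K{\left(d{\left(11 \right)},w{\left(-5 \right)} \right)} + 27157\right) = -163661 + \left(\left(-7 + 3 \left(-5\right)\right) + 27157\right) = -163661 + \left(\left(-7 - 15\right) + 27157\right) = -163661 + \left(-22 + 27157\right) = -163661 + 27135 = -136526$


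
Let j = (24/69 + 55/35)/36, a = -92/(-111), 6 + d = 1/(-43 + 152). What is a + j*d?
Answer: 3969449/7791756 ≈ 0.50944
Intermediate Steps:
d = -653/109 (d = -6 + 1/(-43 + 152) = -6 + 1/109 = -653/109 ≈ -5.9908)
a = 92/111 (a = -92*(-1/111) = 92/111 ≈ 0.82883)
j = 103/1932 (j = (24*(1/69) + 55*(1/35))*(1/36) = (8/23 + 11/7)*(1/36) = (309/161)*(1/36) = 103/1932 ≈ 0.053313)
a + j*d = 92/111 + (103/1932)*(-653/109) = 92/111 - 67259/210588 = 3969449/7791756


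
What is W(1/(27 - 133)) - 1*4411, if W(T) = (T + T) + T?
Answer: -467569/106 ≈ -4411.0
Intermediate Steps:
W(T) = 3*T (W(T) = 2*T + T = 3*T)
W(1/(27 - 133)) - 1*4411 = 3/(27 - 133) - 1*4411 = 3/(-106) - 4411 = 3*(-1/106) - 4411 = -3/106 - 4411 = -467569/106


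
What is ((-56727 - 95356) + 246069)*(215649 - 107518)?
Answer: 10162800166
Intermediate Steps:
((-56727 - 95356) + 246069)*(215649 - 107518) = (-152083 + 246069)*108131 = 93986*108131 = 10162800166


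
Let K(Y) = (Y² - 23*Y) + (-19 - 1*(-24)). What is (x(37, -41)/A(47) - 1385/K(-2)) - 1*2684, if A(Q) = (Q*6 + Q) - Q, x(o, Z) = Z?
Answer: -8404333/3102 ≈ -2709.3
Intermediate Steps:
K(Y) = 5 + Y² - 23*Y (K(Y) = (Y² - 23*Y) + (-19 + 24) = (Y² - 23*Y) + 5 = 5 + Y² - 23*Y)
A(Q) = 6*Q (A(Q) = (6*Q + Q) - Q = 7*Q - Q = 6*Q)
(x(37, -41)/A(47) - 1385/K(-2)) - 1*2684 = (-41/(6*47) - 1385/(5 + (-2)² - 23*(-2))) - 1*2684 = (-41/282 - 1385/(5 + 4 + 46)) - 2684 = (-41*1/282 - 1385/55) - 2684 = (-41/282 - 1385*1/55) - 2684 = (-41/282 - 277/11) - 2684 = -78565/3102 - 2684 = -8404333/3102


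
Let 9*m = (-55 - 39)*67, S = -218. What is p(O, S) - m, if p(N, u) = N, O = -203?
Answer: 4471/9 ≈ 496.78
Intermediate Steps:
m = -6298/9 (m = ((-55 - 39)*67)/9 = (-94*67)/9 = (⅑)*(-6298) = -6298/9 ≈ -699.78)
p(O, S) - m = -203 - 1*(-6298/9) = -203 + 6298/9 = 4471/9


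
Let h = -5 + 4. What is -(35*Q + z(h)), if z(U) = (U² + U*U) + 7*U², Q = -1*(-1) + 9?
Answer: -359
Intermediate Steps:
Q = 10 (Q = 1 + 9 = 10)
h = -1
z(U) = 9*U² (z(U) = (U² + U²) + 7*U² = 2*U² + 7*U² = 9*U²)
-(35*Q + z(h)) = -(35*10 + 9*(-1)²) = -(350 + 9*1) = -(350 + 9) = -1*359 = -359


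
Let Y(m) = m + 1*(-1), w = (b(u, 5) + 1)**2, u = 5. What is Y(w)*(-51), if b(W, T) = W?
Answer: -1785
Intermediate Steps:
w = 36 (w = (5 + 1)**2 = 6**2 = 36)
Y(m) = -1 + m (Y(m) = m - 1 = -1 + m)
Y(w)*(-51) = (-1 + 36)*(-51) = 35*(-51) = -1785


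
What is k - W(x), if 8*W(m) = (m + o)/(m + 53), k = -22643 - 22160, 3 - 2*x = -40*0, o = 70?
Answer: -39068359/872 ≈ -44803.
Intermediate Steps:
x = 3/2 (x = 3/2 - (-20)*0 = 3/2 - ½*0 = 3/2 + 0 = 3/2 ≈ 1.5000)
k = -44803
W(m) = (70 + m)/(8*(53 + m)) (W(m) = ((m + 70)/(m + 53))/8 = ((70 + m)/(53 + m))/8 = (70 + m)/(8*(53 + m)))
k - W(x) = -44803 - (70 + 3/2)/(8*(53 + 3/2)) = -44803 - 143/(8*109/2*2) = -44803 - 2*143/(8*109*2) = -44803 - 1*143/872 = -44803 - 143/872 = -39068359/872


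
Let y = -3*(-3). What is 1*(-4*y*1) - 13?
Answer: -49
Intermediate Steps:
y = 9
1*(-4*y*1) - 13 = 1*(-4*9*1) - 13 = 1*(-36*1) - 13 = 1*(-36) - 13 = -36 - 13 = -49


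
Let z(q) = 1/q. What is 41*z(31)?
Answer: 41/31 ≈ 1.3226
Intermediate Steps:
41*z(31) = 41/31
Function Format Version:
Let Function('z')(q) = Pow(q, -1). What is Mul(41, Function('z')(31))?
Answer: Rational(41, 31) ≈ 1.3226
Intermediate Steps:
Mul(41, Function('z')(31)) = Mul(41, Pow(31, -1)) = Mul(41, Rational(1, 31)) = Rational(41, 31)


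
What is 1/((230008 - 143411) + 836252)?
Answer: 1/922849 ≈ 1.0836e-6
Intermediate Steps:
1/((230008 - 143411) + 836252) = 1/(86597 + 836252) = 1/922849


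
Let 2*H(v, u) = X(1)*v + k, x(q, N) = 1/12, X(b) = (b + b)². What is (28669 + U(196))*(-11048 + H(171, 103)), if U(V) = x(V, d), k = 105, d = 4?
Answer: -7330225903/24 ≈ -3.0543e+8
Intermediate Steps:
X(b) = 4*b² (X(b) = (2*b)² = 4*b²)
x(q, N) = 1/12
H(v, u) = 105/2 + 2*v (H(v, u) = ((4*1²)*v + 105)/2 = ((4*1)*v + 105)/2 = (4*v + 105)/2 = (105 + 4*v)/2 = 105/2 + 2*v)
U(V) = 1/12
(28669 + U(196))*(-11048 + H(171, 103)) = (28669 + 1/12)*(-11048 + (105/2 + 2*171)) = 344029*(-11048 + (105/2 + 342))/12 = 344029*(-11048 + 789/2)/12 = (344029/12)*(-21307/2) = -7330225903/24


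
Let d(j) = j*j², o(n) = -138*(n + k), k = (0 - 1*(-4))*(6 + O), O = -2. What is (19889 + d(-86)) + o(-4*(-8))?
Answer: -622791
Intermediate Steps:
k = 16 (k = (0 - 1*(-4))*(6 - 2) = (0 + 4)*4 = 4*4 = 16)
o(n) = -2208 - 138*n (o(n) = -138*(n + 16) = -138*(16 + n) = -2208 - 138*n)
d(j) = j³
(19889 + d(-86)) + o(-4*(-8)) = (19889 + (-86)³) + (-2208 - (-552)*(-8)) = (19889 - 636056) + (-2208 - 138*32) = -616167 + (-2208 - 4416) = -616167 - 6624 = -622791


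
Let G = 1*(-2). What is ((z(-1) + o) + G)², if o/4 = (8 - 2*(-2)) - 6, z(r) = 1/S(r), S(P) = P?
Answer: 441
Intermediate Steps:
z(r) = 1/r
G = -2
o = 24 (o = 4*((8 - 2*(-2)) - 6) = 4*((8 + 4) - 6) = 4*(12 - 6) = 4*6 = 24)
((z(-1) + o) + G)² = ((1/(-1) + 24) - 2)² = ((-1 + 24) - 2)² = (23 - 2)² = 21² = 441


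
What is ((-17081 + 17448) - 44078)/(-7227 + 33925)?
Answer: -43711/26698 ≈ -1.6372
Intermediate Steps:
((-17081 + 17448) - 44078)/(-7227 + 33925) = (367 - 44078)/26698 = -43711*1/26698 = -43711/26698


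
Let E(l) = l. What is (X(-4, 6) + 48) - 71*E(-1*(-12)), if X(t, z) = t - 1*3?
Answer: -811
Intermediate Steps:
X(t, z) = -3 + t (X(t, z) = t - 3 = -3 + t)
(X(-4, 6) + 48) - 71*E(-1*(-12)) = ((-3 - 4) + 48) - (-71)*(-12) = (-7 + 48) - 71*12 = 41 - 852 = -811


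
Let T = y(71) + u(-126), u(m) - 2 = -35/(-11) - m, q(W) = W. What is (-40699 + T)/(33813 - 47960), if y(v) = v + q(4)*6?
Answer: 445201/155617 ≈ 2.8609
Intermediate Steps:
y(v) = 24 + v (y(v) = v + 4*6 = v + 24 = 24 + v)
u(m) = 57/11 - m (u(m) = 2 + (-35/(-11) - m) = 2 + (-35*(-1/11) - m) = 2 + (35/11 - m) = 57/11 - m)
T = 2488/11 (T = (24 + 71) + (57/11 - 1*(-126)) = 95 + (57/11 + 126) = 95 + 1443/11 = 2488/11 ≈ 226.18)
(-40699 + T)/(33813 - 47960) = (-40699 + 2488/11)/(33813 - 47960) = -445201/11/(-14147) = -445201/11*(-1/14147) = 445201/155617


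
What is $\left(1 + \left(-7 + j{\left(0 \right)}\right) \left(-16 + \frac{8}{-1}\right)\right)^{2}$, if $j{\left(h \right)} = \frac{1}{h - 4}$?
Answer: $30625$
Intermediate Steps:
$j{\left(h \right)} = \frac{1}{-4 + h}$
$\left(1 + \left(-7 + j{\left(0 \right)}\right) \left(-16 + \frac{8}{-1}\right)\right)^{2} = \left(1 + \left(-7 + \frac{1}{-4 + 0}\right) \left(-16 + \frac{8}{-1}\right)\right)^{2} = \left(1 + \left(-7 + \frac{1}{-4}\right) \left(-16 + 8 \left(-1\right)\right)\right)^{2} = \left(1 + \left(-7 - \frac{1}{4}\right) \left(-16 - 8\right)\right)^{2} = \left(1 - -174\right)^{2} = \left(1 + 174\right)^{2} = 175^{2} = 30625$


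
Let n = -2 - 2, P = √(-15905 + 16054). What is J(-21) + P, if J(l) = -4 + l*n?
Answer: 80 + √149 ≈ 92.207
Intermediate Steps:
P = √149 ≈ 12.207
n = -4
J(l) = -4 - 4*l (J(l) = -4 + l*(-4) = -4 - 4*l)
J(-21) + P = (-4 - 4*(-21)) + √149 = (-4 + 84) + √149 = 80 + √149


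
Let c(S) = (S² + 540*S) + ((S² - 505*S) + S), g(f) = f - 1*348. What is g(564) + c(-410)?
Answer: 321656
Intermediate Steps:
g(f) = -348 + f (g(f) = f - 348 = -348 + f)
c(S) = 2*S² + 36*S (c(S) = (S² + 540*S) + (S² - 504*S) = 2*S² + 36*S)
g(564) + c(-410) = (-348 + 564) + 2*(-410)*(18 - 410) = 216 + 2*(-410)*(-392) = 216 + 321440 = 321656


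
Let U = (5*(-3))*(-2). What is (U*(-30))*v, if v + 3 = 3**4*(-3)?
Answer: 221400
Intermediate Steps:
U = 30 (U = -15*(-2) = 30)
v = -246 (v = -3 + 3**4*(-3) = -3 + 81*(-3) = -3 - 243 = -246)
(U*(-30))*v = (30*(-30))*(-246) = -900*(-246) = 221400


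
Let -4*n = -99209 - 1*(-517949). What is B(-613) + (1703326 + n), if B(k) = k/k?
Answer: 1598642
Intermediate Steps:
n = -104685 (n = -(-99209 - 1*(-517949))/4 = -(-99209 + 517949)/4 = -¼*418740 = -104685)
B(k) = 1
B(-613) + (1703326 + n) = 1 + (1703326 - 104685) = 1 + 1598641 = 1598642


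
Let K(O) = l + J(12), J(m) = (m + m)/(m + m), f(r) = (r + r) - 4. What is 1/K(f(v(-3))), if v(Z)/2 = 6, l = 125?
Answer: 1/126 ≈ 0.0079365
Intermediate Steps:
v(Z) = 12 (v(Z) = 2*6 = 12)
f(r) = -4 + 2*r (f(r) = 2*r - 4 = -4 + 2*r)
J(m) = 1 (J(m) = (2*m)/((2*m)) = (2*m)*(1/(2*m)) = 1)
K(O) = 126 (K(O) = 125 + 1 = 126)
1/K(f(v(-3))) = 1/126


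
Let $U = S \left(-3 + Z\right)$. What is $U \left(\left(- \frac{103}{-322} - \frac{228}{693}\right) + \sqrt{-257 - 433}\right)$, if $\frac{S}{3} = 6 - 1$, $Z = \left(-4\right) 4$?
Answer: $\frac{9215}{3542} - 285 i \sqrt{690} \approx 2.6016 - 7486.3 i$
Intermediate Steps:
$Z = -16$
$S = 15$ ($S = 3 \left(6 - 1\right) = 3 \cdot 5 = 15$)
$U = -285$ ($U = 15 \left(-3 - 16\right) = 15 \left(-19\right) = -285$)
$U \left(\left(- \frac{103}{-322} - \frac{228}{693}\right) + \sqrt{-257 - 433}\right) = - 285 \left(\left(- \frac{103}{-322} - \frac{228}{693}\right) + \sqrt{-257 - 433}\right) = - 285 \left(\left(\left(-103\right) \left(- \frac{1}{322}\right) - \frac{76}{231}\right) + \sqrt{-690}\right) = - 285 \left(\left(\frac{103}{322} - \frac{76}{231}\right) + i \sqrt{690}\right) = - 285 \left(- \frac{97}{10626} + i \sqrt{690}\right) = \frac{9215}{3542} - 285 i \sqrt{690}$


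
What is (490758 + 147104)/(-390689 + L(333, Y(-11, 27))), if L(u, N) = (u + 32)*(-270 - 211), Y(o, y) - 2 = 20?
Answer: -318931/283127 ≈ -1.1265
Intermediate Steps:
Y(o, y) = 22 (Y(o, y) = 2 + 20 = 22)
L(u, N) = -15392 - 481*u (L(u, N) = (32 + u)*(-481) = -15392 - 481*u)
(490758 + 147104)/(-390689 + L(333, Y(-11, 27))) = (490758 + 147104)/(-390689 + (-15392 - 481*333)) = 637862/(-390689 + (-15392 - 160173)) = 637862/(-390689 - 175565) = 637862/(-566254) = 637862*(-1/566254) = -318931/283127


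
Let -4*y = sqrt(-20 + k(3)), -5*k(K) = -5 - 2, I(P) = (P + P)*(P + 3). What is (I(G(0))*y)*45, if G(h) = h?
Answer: 0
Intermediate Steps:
I(P) = 2*P*(3 + P) (I(P) = (2*P)*(3 + P) = 2*P*(3 + P))
k(K) = 7/5 (k(K) = -(-5 - 2)/5 = -1/5*(-7) = 7/5)
y = -I*sqrt(465)/20 (y = -sqrt(-20 + 7/5)/4 = -I*sqrt(465)/20 ≈ -1.0782*I)
(I(G(0))*y)*45 = ((2*0*(3 + 0))*(-I*sqrt(465)/20))*45 = ((2*0*3)*(-I*sqrt(465)/20))*45 = (0*(-I*sqrt(465)/20))*45 = 0*45 = 0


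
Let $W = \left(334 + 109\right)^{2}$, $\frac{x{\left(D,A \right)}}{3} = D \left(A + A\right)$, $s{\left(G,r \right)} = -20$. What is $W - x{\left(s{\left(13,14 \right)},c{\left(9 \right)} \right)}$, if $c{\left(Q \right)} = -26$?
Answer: $193129$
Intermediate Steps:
$x{\left(D,A \right)} = 6 A D$ ($x{\left(D,A \right)} = 3 D \left(A + A\right) = 3 D 2 A = 3 \cdot 2 A D = 6 A D$)
$W = 196249$ ($W = 443^{2} = 196249$)
$W - x{\left(s{\left(13,14 \right)},c{\left(9 \right)} \right)} = 196249 - 6 \left(-26\right) \left(-20\right) = 196249 - 3120 = 193129$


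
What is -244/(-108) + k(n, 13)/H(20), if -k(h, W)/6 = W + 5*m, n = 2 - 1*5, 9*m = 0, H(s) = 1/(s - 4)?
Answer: -33635/27 ≈ -1245.7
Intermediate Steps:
H(s) = 1/(-4 + s)
m = 0 (m = (⅑)*0 = 0)
n = -3 (n = 2 - 5 = -3)
k(h, W) = -6*W (k(h, W) = -6*(W + 5*0) = -6*(W + 0) = -6*W)
-244/(-108) + k(n, 13)/H(20) = -244/(-108) + (-6*13)/(1/(-4 + 20)) = -244*(-1/108) - 78/(1/16) = 61/27 - 78/1/16 = 61/27 - 78*16 = 61/27 - 1248 = -33635/27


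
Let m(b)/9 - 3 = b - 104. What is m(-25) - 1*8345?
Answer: -9479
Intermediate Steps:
m(b) = -909 + 9*b (m(b) = 27 + 9*(b - 104) = 27 + 9*(-104 + b) = 27 + (-936 + 9*b) = -909 + 9*b)
m(-25) - 1*8345 = (-909 + 9*(-25)) - 1*8345 = (-909 - 225) - 8345 = -1134 - 8345 = -9479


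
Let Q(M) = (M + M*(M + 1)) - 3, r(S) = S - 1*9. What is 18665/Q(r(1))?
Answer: 3733/9 ≈ 414.78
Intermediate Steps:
r(S) = -9 + S (r(S) = S - 9 = -9 + S)
Q(M) = -3 + M + M*(1 + M) (Q(M) = (M + M*(1 + M)) - 3 = -3 + M + M*(1 + M))
18665/Q(r(1)) = 18665/(-3 + (-9 + 1)² + 2*(-9 + 1)) = 18665/(-3 + (-8)² + 2*(-8)) = 18665/(-3 + 64 - 16) = 18665/45 = 18665*(1/45) = 3733/9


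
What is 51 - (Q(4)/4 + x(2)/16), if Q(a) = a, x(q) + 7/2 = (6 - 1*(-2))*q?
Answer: 1575/32 ≈ 49.219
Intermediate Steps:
x(q) = -7/2 + 8*q (x(q) = -7/2 + (6 - 1*(-2))*q = -7/2 + (6 + 2)*q = -7/2 + 8*q)
51 - (Q(4)/4 + x(2)/16) = 51 - (4/4 + (-7/2 + 8*2)/16) = 51 - (4*(1/4) + (-7/2 + 16)*(1/16)) = 51 - (1 + (25/2)*(1/16)) = 51 - (1 + 25/32) = 51 - 1*57/32 = 51 - 57/32 = 1575/32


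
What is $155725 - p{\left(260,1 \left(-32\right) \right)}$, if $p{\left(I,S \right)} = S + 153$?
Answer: $155604$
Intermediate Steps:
$p{\left(I,S \right)} = 153 + S$
$155725 - p{\left(260,1 \left(-32\right) \right)} = 155725 - \left(153 + 1 \left(-32\right)\right) = 155725 - \left(153 - 32\right) = 155725 - 121 = 155604$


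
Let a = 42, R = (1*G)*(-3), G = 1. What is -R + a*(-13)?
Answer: -543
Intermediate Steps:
R = -3 (R = (1*1)*(-3) = 1*(-3) = -3)
-R + a*(-13) = -1*(-3) + 42*(-13) = 3 - 546 = -543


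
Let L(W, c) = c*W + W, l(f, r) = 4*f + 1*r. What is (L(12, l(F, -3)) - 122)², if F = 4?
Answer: 2116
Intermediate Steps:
l(f, r) = r + 4*f (l(f, r) = 4*f + r = r + 4*f)
L(W, c) = W + W*c (L(W, c) = W*c + W = W + W*c)
(L(12, l(F, -3)) - 122)² = (12*(1 + (-3 + 4*4)) - 122)² = (12*(1 + (-3 + 16)) - 122)² = (12*(1 + 13) - 122)² = (12*14 - 122)² = (168 - 122)² = 46² = 2116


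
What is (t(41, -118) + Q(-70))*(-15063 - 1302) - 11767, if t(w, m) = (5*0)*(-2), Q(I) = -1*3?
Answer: 37328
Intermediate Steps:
Q(I) = -3
t(w, m) = 0 (t(w, m) = 0*(-2) = 0)
(t(41, -118) + Q(-70))*(-15063 - 1302) - 11767 = (0 - 3)*(-15063 - 1302) - 11767 = -3*(-16365) - 11767 = 49095 - 11767 = 37328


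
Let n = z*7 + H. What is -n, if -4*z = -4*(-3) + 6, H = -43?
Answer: 149/2 ≈ 74.500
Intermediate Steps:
z = -9/2 (z = -(-4*(-3) + 6)/4 = -(12 + 6)/4 = -1/4*18 = -9/2 ≈ -4.5000)
n = -149/2 (n = -9/2*7 - 43 = -63/2 - 43 = -149/2 ≈ -74.500)
-n = -1*(-149/2) = 149/2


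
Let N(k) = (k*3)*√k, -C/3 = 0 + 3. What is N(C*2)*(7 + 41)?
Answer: -7776*I*√2 ≈ -10997.0*I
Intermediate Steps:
C = -9 (C = -3*(0 + 3) = -3*3 = -9)
N(k) = 3*k^(3/2) (N(k) = (3*k)*√k = 3*k^(3/2))
N(C*2)*(7 + 41) = (3*(-9*2)^(3/2))*(7 + 41) = (3*(-18)^(3/2))*48 = (3*(-54*I*√2))*48 = -162*I*√2*48 = -7776*I*√2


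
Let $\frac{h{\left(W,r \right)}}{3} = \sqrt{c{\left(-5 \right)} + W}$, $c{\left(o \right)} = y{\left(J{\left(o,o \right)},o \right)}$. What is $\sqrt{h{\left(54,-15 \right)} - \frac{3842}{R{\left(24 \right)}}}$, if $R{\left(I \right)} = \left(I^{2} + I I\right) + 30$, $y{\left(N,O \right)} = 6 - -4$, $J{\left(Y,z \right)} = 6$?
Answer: $\frac{\sqrt{7247433}}{591} \approx 4.5552$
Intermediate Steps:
$y{\left(N,O \right)} = 10$ ($y{\left(N,O \right)} = 6 + 4 = 10$)
$R{\left(I \right)} = 30 + 2 I^{2}$ ($R{\left(I \right)} = \left(I^{2} + I^{2}\right) + 30 = 2 I^{2} + 30 = 30 + 2 I^{2}$)
$c{\left(o \right)} = 10$
$h{\left(W,r \right)} = 3 \sqrt{10 + W}$
$\sqrt{h{\left(54,-15 \right)} - \frac{3842}{R{\left(24 \right)}}} = \sqrt{3 \sqrt{10 + 54} - \frac{3842}{30 + 2 \cdot 24^{2}}} = \sqrt{3 \sqrt{64} - \frac{3842}{30 + 2 \cdot 576}} = \sqrt{3 \cdot 8 - \frac{3842}{30 + 1152}} = \sqrt{24 - \frac{3842}{1182}} = \sqrt{24 - \frac{1921}{591}} = \sqrt{\frac{12263}{591}} = \frac{\sqrt{7247433}}{591}$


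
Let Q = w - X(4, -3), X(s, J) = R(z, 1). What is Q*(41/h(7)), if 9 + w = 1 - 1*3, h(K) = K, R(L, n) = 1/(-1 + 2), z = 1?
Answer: -492/7 ≈ -70.286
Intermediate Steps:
R(L, n) = 1 (R(L, n) = 1/1 = 1)
X(s, J) = 1
w = -11 (w = -9 + (1 - 1*3) = -9 + (1 - 3) = -9 - 2 = -11)
Q = -12 (Q = -11 - 1*1 = -11 - 1 = -12)
Q*(41/h(7)) = -492/7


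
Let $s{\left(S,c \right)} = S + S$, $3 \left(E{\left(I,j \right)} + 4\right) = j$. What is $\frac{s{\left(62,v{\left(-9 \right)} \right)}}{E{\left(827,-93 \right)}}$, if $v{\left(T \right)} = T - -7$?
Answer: $- \frac{124}{35} \approx -3.5429$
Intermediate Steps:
$E{\left(I,j \right)} = -4 + \frac{j}{3}$
$v{\left(T \right)} = 7 + T$ ($v{\left(T \right)} = T + 7 = 7 + T$)
$s{\left(S,c \right)} = 2 S$
$\frac{s{\left(62,v{\left(-9 \right)} \right)}}{E{\left(827,-93 \right)}} = \frac{2 \cdot 62}{-4 + \frac{1}{3} \left(-93\right)} = \frac{124}{-4 - 31} = \frac{124}{-35} = 124 \left(- \frac{1}{35}\right) = - \frac{124}{35}$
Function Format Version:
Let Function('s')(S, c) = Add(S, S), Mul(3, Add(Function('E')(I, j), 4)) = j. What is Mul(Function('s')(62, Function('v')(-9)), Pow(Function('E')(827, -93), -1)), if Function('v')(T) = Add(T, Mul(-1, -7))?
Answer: Rational(-124, 35) ≈ -3.5429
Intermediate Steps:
Function('E')(I, j) = Add(-4, Mul(Rational(1, 3), j))
Function('v')(T) = Add(7, T) (Function('v')(T) = Add(T, 7) = Add(7, T))
Function('s')(S, c) = Mul(2, S)
Mul(Function('s')(62, Function('v')(-9)), Pow(Function('E')(827, -93), -1)) = Mul(Mul(2, 62), Pow(Add(-4, Mul(Rational(1, 3), -93)), -1)) = Mul(124, Pow(Add(-4, -31), -1)) = Mul(124, Pow(-35, -1)) = Mul(124, Rational(-1, 35)) = Rational(-124, 35)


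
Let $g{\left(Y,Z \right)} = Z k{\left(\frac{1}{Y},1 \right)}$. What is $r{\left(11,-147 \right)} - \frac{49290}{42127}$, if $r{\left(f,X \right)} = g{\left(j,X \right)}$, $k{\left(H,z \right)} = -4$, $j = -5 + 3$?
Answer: $\frac{24721386}{42127} \approx 586.83$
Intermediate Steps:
$j = -2$
$g{\left(Y,Z \right)} = - 4 Z$ ($g{\left(Y,Z \right)} = Z \left(-4\right) = - 4 Z$)
$r{\left(f,X \right)} = - 4 X$
$r{\left(11,-147 \right)} - \frac{49290}{42127} = \left(-4\right) \left(-147\right) - \frac{49290}{42127} = 588 - 49290 \cdot \frac{1}{42127} = 588 - \frac{49290}{42127} = \frac{24721386}{42127}$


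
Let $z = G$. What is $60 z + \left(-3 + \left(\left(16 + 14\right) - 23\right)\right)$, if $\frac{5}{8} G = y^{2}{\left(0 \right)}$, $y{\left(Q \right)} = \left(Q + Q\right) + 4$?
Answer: $1540$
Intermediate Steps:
$y{\left(Q \right)} = 4 + 2 Q$ ($y{\left(Q \right)} = 2 Q + 4 = 4 + 2 Q$)
$G = \frac{128}{5}$ ($G = \frac{8 \left(4 + 2 \cdot 0\right)^{2}}{5} = \frac{8 \left(4 + 0\right)^{2}}{5} = \frac{8 \cdot 4^{2}}{5} = \frac{8}{5} \cdot 16 = \frac{128}{5} \approx 25.6$)
$z = \frac{128}{5} \approx 25.6$
$60 z + \left(-3 + \left(\left(16 + 14\right) - 23\right)\right) = 60 \cdot \frac{128}{5} + \left(-3 + \left(\left(16 + 14\right) - 23\right)\right) = 1536 + \left(-3 + \left(30 - 23\right)\right) = 1536 + \left(-3 + 7\right) = 1536 + 4 = 1540$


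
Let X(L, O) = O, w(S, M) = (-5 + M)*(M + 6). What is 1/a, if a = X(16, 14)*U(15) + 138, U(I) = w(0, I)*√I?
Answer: -23/21605826 + 245*√15/10802913 ≈ 8.6771e-5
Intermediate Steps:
w(S, M) = (-5 + M)*(6 + M)
U(I) = √I*(-30 + I + I²) (U(I) = (-30 + I + I²)*√I = √I*(-30 + I + I²))
a = 138 + 2940*√15 (a = 14*(√15*(-30 + 15 + 15²)) + 138 = 14*(√15*(-30 + 15 + 225)) + 138 = 14*(√15*210) + 138 = 14*(210*√15) + 138 = 2940*√15 + 138 = 138 + 2940*√15 ≈ 11525.)
1/a = 1/(138 + 2940*√15)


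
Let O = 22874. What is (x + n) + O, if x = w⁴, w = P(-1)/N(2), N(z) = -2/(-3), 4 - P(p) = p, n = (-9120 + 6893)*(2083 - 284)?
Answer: -63685359/16 ≈ -3.9803e+6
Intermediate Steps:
n = -4006373 (n = -2227*1799 = -4006373)
P(p) = 4 - p
N(z) = ⅔ (N(z) = -2*(-⅓) = ⅔)
w = 15/2 (w = (4 - 1*(-1))/(⅔) = (4 + 1)*(3/2) = 5*(3/2) = 15/2 ≈ 7.5000)
x = 50625/16 (x = (15/2)⁴ = 50625/16 ≈ 3164.1)
(x + n) + O = (50625/16 - 4006373) + 22874 = -64051343/16 + 22874 = -63685359/16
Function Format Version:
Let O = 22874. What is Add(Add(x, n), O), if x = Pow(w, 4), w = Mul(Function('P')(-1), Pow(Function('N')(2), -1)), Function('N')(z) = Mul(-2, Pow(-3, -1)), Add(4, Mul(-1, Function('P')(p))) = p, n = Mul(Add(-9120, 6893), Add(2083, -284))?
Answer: Rational(-63685359, 16) ≈ -3.9803e+6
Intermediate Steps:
n = -4006373 (n = Mul(-2227, 1799) = -4006373)
Function('P')(p) = Add(4, Mul(-1, p))
Function('N')(z) = Rational(2, 3) (Function('N')(z) = Mul(-2, Rational(-1, 3)) = Rational(2, 3))
w = Rational(15, 2) (w = Mul(Add(4, Mul(-1, -1)), Pow(Rational(2, 3), -1)) = Mul(Add(4, 1), Rational(3, 2)) = Mul(5, Rational(3, 2)) = Rational(15, 2) ≈ 7.5000)
x = Rational(50625, 16) (x = Pow(Rational(15, 2), 4) = Rational(50625, 16) ≈ 3164.1)
Add(Add(x, n), O) = Add(Add(Rational(50625, 16), -4006373), 22874) = Add(Rational(-64051343, 16), 22874) = Rational(-63685359, 16)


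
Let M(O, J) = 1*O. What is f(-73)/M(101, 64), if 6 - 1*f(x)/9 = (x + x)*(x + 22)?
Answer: -66960/101 ≈ -662.97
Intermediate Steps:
M(O, J) = O
f(x) = 54 - 18*x*(22 + x) (f(x) = 54 - 9*(x + x)*(x + 22) = 54 - 9*2*x*(22 + x) = 54 - 18*x*(22 + x))
f(-73)/M(101, 64) = (54 - 396*(-73) - 18*(-73)**2)/101 = (54 + 28908 - 18*5329)*(1/101) = (54 + 28908 - 95922)*(1/101) = -66960*1/101 = -66960/101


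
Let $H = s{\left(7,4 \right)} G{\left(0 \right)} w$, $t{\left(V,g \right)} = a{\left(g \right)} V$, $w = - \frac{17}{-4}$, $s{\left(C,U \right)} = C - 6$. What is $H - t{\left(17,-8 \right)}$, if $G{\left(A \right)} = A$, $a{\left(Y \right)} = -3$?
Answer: $51$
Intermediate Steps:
$s{\left(C,U \right)} = -6 + C$
$w = \frac{17}{4}$ ($w = \left(-17\right) \left(- \frac{1}{4}\right) = \frac{17}{4} \approx 4.25$)
$t{\left(V,g \right)} = - 3 V$
$H = 0$ ($H = \left(-6 + 7\right) 0 \cdot \frac{17}{4} = 1 \cdot 0 \cdot \frac{17}{4} = 0 \cdot \frac{17}{4} = 0$)
$H - t{\left(17,-8 \right)} = 0 - \left(-3\right) 17 = 0 - -51 = 0 + 51 = 51$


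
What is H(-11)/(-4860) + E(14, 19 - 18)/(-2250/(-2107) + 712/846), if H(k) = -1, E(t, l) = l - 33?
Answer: -69303604439/4135476060 ≈ -16.758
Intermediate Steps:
E(t, l) = -33 + l
H(-11)/(-4860) + E(14, 19 - 18)/(-2250/(-2107) + 712/846) = -1/(-4860) + (-33 + (19 - 18))/(-2250/(-2107) + 712/846) = -1*(-1/4860) + (-33 + 1)/(-2250*(-1/2107) + 712*(1/846)) = 1/4860 - 32/(2250/2107 + 356/423) = 1/4860 - 32/1701842/891261 = 1/4860 - 32*891261/1701842 = 1/4860 - 14260176/850921 = -69303604439/4135476060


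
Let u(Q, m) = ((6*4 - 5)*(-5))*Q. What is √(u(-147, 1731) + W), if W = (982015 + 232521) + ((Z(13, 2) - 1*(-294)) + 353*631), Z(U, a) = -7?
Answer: √1451531 ≈ 1204.8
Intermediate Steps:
u(Q, m) = -95*Q (u(Q, m) = ((24 - 5)*(-5))*Q = (19*(-5))*Q = -95*Q)
W = 1437566 (W = (982015 + 232521) + ((-7 - 1*(-294)) + 353*631) = 1214536 + ((-7 + 294) + 222743) = 1214536 + (287 + 222743) = 1214536 + 223030 = 1437566)
√(u(-147, 1731) + W) = √(-95*(-147) + 1437566) = √(13965 + 1437566) = √1451531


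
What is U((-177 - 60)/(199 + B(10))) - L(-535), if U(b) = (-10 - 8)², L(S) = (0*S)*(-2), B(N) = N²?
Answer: 324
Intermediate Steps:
L(S) = 0 (L(S) = 0*(-2) = 0)
U(b) = 324 (U(b) = (-18)² = 324)
U((-177 - 60)/(199 + B(10))) - L(-535) = 324 - 1*0 = 324 + 0 = 324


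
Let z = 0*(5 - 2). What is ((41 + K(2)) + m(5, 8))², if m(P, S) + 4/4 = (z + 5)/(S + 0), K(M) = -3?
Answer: 90601/64 ≈ 1415.6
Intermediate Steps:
z = 0 (z = 0*3 = 0)
m(P, S) = -1 + 5/S (m(P, S) = -1 + (0 + 5)/(S + 0) = -1 + 5/S)
((41 + K(2)) + m(5, 8))² = ((41 - 3) + (5 - 1*8)/8)² = (38 + (5 - 8)/8)² = (38 + (⅛)*(-3))² = (38 - 3/8)² = (301/8)² = 90601/64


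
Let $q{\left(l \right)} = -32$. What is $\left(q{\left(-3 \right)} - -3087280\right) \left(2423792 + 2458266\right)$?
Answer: $15072123796384$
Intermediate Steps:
$\left(q{\left(-3 \right)} - -3087280\right) \left(2423792 + 2458266\right) = \left(-32 - -3087280\right) \left(2423792 + 2458266\right) = \left(-32 + 3087280\right) 4882058 = 3087248 \cdot 4882058 = 15072123796384$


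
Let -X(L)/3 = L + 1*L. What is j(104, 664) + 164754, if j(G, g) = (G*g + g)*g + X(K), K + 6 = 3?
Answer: 46458852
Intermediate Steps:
K = -3 (K = -6 + 3 = -3)
X(L) = -6*L (X(L) = -3*(L + 1*L) = -3*(L + L) = -6*L)
j(G, g) = 18 + g*(g + G*g) (j(G, g) = (G*g + g)*g - 6*(-3) = (g + G*g)*g + 18 = g*(g + G*g) + 18 = 18 + g*(g + G*g))
j(104, 664) + 164754 = (18 + 664**2 + 104*664**2) + 164754 = (18 + 440896 + 104*440896) + 164754 = (18 + 440896 + 45853184) + 164754 = 46294098 + 164754 = 46458852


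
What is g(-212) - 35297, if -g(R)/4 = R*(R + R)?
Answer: -394849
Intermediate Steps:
g(R) = -8*R² (g(R) = -4*R*(R + R) = -4*R*2*R = -8*R²)
g(-212) - 35297 = -8*(-212)² - 35297 = -8*44944 - 35297 = -359552 - 35297 = -394849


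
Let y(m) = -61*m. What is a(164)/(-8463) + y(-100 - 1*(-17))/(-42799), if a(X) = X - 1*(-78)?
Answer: -53205527/362207937 ≈ -0.14689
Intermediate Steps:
a(X) = 78 + X (a(X) = X + 78 = 78 + X)
a(164)/(-8463) + y(-100 - 1*(-17))/(-42799) = (78 + 164)/(-8463) - 61*(-100 - 1*(-17))/(-42799) = 242*(-1/8463) - 61*(-100 + 17)*(-1/42799) = -242/8463 - 61*(-83)*(-1/42799) = -242/8463 + 5063*(-1/42799) = -242/8463 - 5063/42799 = -53205527/362207937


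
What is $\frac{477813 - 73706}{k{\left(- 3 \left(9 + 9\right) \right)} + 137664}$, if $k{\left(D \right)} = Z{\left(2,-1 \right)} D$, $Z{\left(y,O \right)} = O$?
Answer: $\frac{404107}{137718} \approx 2.9343$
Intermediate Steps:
$k{\left(D \right)} = - D$
$\frac{477813 - 73706}{k{\left(- 3 \left(9 + 9\right) \right)} + 137664} = \frac{477813 - 73706}{- \left(-3\right) \left(9 + 9\right) + 137664} = \frac{404107}{- \left(-3\right) 18 + 137664} = \frac{404107}{\left(-1\right) \left(-54\right) + 137664} = \frac{404107}{54 + 137664} = \frac{404107}{137718}$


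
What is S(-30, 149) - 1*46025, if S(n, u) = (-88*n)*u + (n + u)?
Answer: 347454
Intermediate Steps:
S(n, u) = n + u - 88*n*u (S(n, u) = -88*n*u + (n + u) = n + u - 88*n*u)
S(-30, 149) - 1*46025 = (-30 + 149 - 88*(-30)*149) - 1*46025 = (-30 + 149 + 393360) - 46025 = 393479 - 46025 = 347454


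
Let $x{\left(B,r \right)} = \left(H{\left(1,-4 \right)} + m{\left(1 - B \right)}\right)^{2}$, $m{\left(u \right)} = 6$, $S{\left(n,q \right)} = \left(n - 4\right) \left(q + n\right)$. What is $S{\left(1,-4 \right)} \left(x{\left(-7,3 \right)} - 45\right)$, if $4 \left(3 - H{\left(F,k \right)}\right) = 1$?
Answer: $\frac{4545}{16} \approx 284.06$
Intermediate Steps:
$S{\left(n,q \right)} = \left(-4 + n\right) \left(n + q\right)$
$H{\left(F,k \right)} = \frac{11}{4}$ ($H{\left(F,k \right)} = 3 - \frac{1}{4} = \frac{11}{4}$)
$x{\left(B,r \right)} = \frac{1225}{16}$ ($x{\left(B,r \right)} = \left(\frac{11}{4} + 6\right)^{2} = \left(\frac{35}{4}\right)^{2} = \frac{1225}{16}$)
$S{\left(1,-4 \right)} \left(x{\left(-7,3 \right)} - 45\right) = \left(1^{2} - 4 - -16 + 1 \left(-4\right)\right) \left(\frac{1225}{16} - 45\right) = \left(1 - 4 + 16 - 4\right) \frac{505}{16} = 9 \cdot \frac{505}{16} = \frac{4545}{16}$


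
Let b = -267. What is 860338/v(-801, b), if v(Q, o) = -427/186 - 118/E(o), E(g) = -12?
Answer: 80011434/701 ≈ 1.1414e+5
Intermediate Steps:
v(Q, o) = 701/93 (v(Q, o) = -427/186 - 118/(-12) = -427*1/186 - 118*(-1/12) = -427/186 + 59/6 = 701/93)
860338/v(-801, b) = 860338/(701/93) = 860338*(93/701) = 80011434/701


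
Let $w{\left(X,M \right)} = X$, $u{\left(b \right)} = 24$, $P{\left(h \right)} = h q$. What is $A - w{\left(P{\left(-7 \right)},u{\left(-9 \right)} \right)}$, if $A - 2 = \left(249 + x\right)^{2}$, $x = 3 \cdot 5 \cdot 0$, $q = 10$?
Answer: $62073$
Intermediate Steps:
$P{\left(h \right)} = 10 h$ ($P{\left(h \right)} = h 10 = 10 h$)
$x = 0$ ($x = 15 \cdot 0 = 0$)
$A = 62003$ ($A = 2 + \left(249 + 0\right)^{2} = 2 + 249^{2} = 2 + 62001 = 62003$)
$A - w{\left(P{\left(-7 \right)},u{\left(-9 \right)} \right)} = 62003 - 10 \left(-7\right) = 62003 - -70 = 62003 + 70 = 62073$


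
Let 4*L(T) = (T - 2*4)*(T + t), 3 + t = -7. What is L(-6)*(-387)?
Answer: -21672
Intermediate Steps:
t = -10 (t = -3 - 7 = -10)
L(T) = (-10 + T)*(-8 + T)/4 (L(T) = ((T - 2*4)*(T - 10))/4 = ((T - 8)*(-10 + T))/4 = ((-8 + T)*(-10 + T))/4 = ((-10 + T)*(-8 + T))/4 = (-10 + T)*(-8 + T)/4)
L(-6)*(-387) = (20 - 9/2*(-6) + (¼)*(-6)²)*(-387) = (20 + 27 + (¼)*36)*(-387) = (20 + 27 + 9)*(-387) = 56*(-387) = -21672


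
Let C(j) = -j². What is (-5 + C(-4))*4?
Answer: -84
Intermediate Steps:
(-5 + C(-4))*4 = (-5 - 1*(-4)²)*4 = (-5 - 1*16)*4 = (-5 - 16)*4 = -21*4 = -84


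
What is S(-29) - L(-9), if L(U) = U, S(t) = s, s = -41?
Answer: -32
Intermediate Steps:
S(t) = -41
S(-29) - L(-9) = -41 - 1*(-9) = -41 + 9 = -32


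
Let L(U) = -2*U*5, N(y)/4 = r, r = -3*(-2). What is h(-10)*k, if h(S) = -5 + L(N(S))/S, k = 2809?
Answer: 53371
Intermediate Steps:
r = 6
N(y) = 24 (N(y) = 4*6 = 24)
L(U) = -10*U
h(S) = -5 - 240/S (h(S) = -5 + (-10*24)/S = -5 - 240/S)
h(-10)*k = (-5 - 240/(-10))*2809 = (-5 - 240*(-⅒))*2809 = (-5 + 24)*2809 = 19*2809 = 53371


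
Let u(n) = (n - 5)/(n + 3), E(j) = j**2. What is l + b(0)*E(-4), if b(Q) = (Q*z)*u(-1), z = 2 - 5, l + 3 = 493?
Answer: 490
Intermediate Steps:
l = 490 (l = -3 + 493 = 490)
z = -3
u(n) = (-5 + n)/(3 + n)
b(Q) = 9*Q (b(Q) = (Q*(-3))*((-5 - 1)/(3 - 1)) = (-3*Q)*(-6/2) = (-3*Q)*((1/2)*(-6)) = -3*Q*(-3) = 9*Q)
l + b(0)*E(-4) = 490 + (9*0)*(-4)**2 = 490 + 0*16 = 490 + 0 = 490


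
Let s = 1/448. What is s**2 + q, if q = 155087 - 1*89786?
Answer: 13106171905/200704 ≈ 65301.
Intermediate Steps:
s = 1/448 ≈ 0.0022321
q = 65301 (q = 155087 - 89786 = 65301)
s**2 + q = (1/448)**2 + 65301 = 1/200704 + 65301 = 13106171905/200704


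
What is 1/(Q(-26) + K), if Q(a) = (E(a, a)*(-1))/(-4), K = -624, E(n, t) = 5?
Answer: -4/2491 ≈ -0.0016058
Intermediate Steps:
Q(a) = 5/4 (Q(a) = (5*(-1))/(-4) = -5*(-¼) = 5/4)
1/(Q(-26) + K) = 1/(5/4 - 624) = 1/(-2491/4) = -4/2491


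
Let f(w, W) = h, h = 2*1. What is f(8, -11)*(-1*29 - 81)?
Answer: -220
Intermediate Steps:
h = 2
f(w, W) = 2
f(8, -11)*(-1*29 - 81) = 2*(-1*29 - 81) = 2*(-29 - 81) = 2*(-110) = -220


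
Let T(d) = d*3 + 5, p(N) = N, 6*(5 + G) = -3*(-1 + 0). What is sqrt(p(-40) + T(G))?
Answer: I*sqrt(194)/2 ≈ 6.9642*I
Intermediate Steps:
G = -9/2 (G = -5 + (-3*(-1 + 0))/6 = -5 + (-3*(-1))/6 = -5 + (1/6)*3 = -5 + 1/2 = -9/2 ≈ -4.5000)
T(d) = 5 + 3*d (T(d) = 3*d + 5 = 5 + 3*d)
sqrt(p(-40) + T(G)) = sqrt(-40 + (5 + 3*(-9/2))) = sqrt(-40 + (5 - 27/2)) = sqrt(-40 - 17/2) = sqrt(-97/2) = I*sqrt(194)/2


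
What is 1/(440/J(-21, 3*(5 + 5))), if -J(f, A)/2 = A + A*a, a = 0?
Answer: -3/22 ≈ -0.13636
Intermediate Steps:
J(f, A) = -2*A (J(f, A) = -2*(A + A*0) = -2*(A + 0) = -2*A)
1/(440/J(-21, 3*(5 + 5))) = 1/(440/((-6*(5 + 5)))) = 1/(440/((-6*10))) = 1/(440/((-2*30))) = 1/(440/(-60)) = 1/(440*(-1/60)) = 1/(-22/3) = -3/22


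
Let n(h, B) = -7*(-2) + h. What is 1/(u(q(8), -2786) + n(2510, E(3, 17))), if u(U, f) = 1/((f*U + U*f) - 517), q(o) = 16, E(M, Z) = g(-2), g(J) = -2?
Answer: 89669/226324555 ≈ 0.00039620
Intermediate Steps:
E(M, Z) = -2
n(h, B) = 14 + h
u(U, f) = 1/(-517 + 2*U*f) (u(U, f) = 1/((U*f + U*f) - 517) = 1/(2*U*f - 517) = 1/(-517 + 2*U*f))
1/(u(q(8), -2786) + n(2510, E(3, 17))) = 1/(1/(-517 + 2*16*(-2786)) + (14 + 2510)) = 1/(1/(-517 - 89152) + 2524) = 1/(1/(-89669) + 2524) = 1/(-1/89669 + 2524) = 1/(226324555/89669) = 89669/226324555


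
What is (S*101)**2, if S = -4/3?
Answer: 163216/9 ≈ 18135.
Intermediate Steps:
S = -4/3 (S = -4*1/3 = -4/3 ≈ -1.3333)
(S*101)**2 = (-4/3*101)**2 = (-404/3)**2 = 163216/9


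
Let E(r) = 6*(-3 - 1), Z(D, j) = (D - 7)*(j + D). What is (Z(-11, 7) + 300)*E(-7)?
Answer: -8928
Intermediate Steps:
Z(D, j) = (-7 + D)*(D + j)
E(r) = -24 (E(r) = 6*(-4) = -24)
(Z(-11, 7) + 300)*E(-7) = (((-11)² - 7*(-11) - 7*7 - 11*7) + 300)*(-24) = ((121 + 77 - 49 - 77) + 300)*(-24) = (72 + 300)*(-24) = 372*(-24) = -8928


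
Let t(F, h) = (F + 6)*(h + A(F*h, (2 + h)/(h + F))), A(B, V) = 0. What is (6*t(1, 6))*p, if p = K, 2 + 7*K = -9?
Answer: -396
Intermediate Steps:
K = -11/7 (K = -2/7 + (⅐)*(-9) = -2/7 - 9/7 = -11/7 ≈ -1.5714)
t(F, h) = h*(6 + F) (t(F, h) = (F + 6)*(h + 0) = (6 + F)*h = h*(6 + F))
p = -11/7 ≈ -1.5714
(6*t(1, 6))*p = (6*(6*(6 + 1)))*(-11/7) = (6*(6*7))*(-11/7) = (6*42)*(-11/7) = 252*(-11/7) = -396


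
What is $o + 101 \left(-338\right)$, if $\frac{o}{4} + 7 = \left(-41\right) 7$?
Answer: $-35314$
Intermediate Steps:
$o = -1176$ ($o = -28 + 4 \left(\left(-41\right) 7\right) = -28 + 4 \left(-287\right) = -28 - 1148 = -1176$)
$o + 101 \left(-338\right) = -1176 + 101 \left(-338\right) = -1176 - 34138 = -35314$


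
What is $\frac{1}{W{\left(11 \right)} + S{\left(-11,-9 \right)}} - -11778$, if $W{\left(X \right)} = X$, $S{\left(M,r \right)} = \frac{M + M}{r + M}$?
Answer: $\frac{1425148}{121} \approx 11778.0$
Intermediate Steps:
$S{\left(M,r \right)} = \frac{2 M}{M + r}$
$\frac{1}{W{\left(11 \right)} + S{\left(-11,-9 \right)}} - -11778 = \frac{1}{11 + 2 \left(-11\right) \frac{1}{-11 - 9}} - -11778 = \frac{1}{11 + 2 \left(-11\right) \frac{1}{-20}} + 11778 = \frac{1}{11 + 2 \left(-11\right) \left(- \frac{1}{20}\right)} + 11778 = \frac{1}{11 + \frac{11}{10}} + 11778 = \frac{1}{\frac{121}{10}} + 11778 = \frac{10}{121} + 11778 = \frac{1425148}{121}$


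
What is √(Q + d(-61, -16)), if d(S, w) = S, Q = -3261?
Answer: I*√3322 ≈ 57.637*I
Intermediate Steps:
√(Q + d(-61, -16)) = √(-3261 - 61) = √(-3322) = I*√3322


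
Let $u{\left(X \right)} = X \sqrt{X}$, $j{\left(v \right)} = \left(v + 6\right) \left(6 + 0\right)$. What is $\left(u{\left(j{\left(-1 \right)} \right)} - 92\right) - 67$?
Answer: $-159 + 30 \sqrt{30} \approx 5.3168$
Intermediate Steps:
$j{\left(v \right)} = 36 + 6 v$ ($j{\left(v \right)} = \left(6 + v\right) 6 = 36 + 6 v$)
$u{\left(X \right)} = X^{\frac{3}{2}}$
$\left(u{\left(j{\left(-1 \right)} \right)} - 92\right) - 67 = \left(\left(36 + 6 \left(-1\right)\right)^{\frac{3}{2}} - 92\right) - 67 = \left(\left(36 - 6\right)^{\frac{3}{2}} - 92\right) - 67 = \left(30^{\frac{3}{2}} - 92\right) - 67 = \left(30 \sqrt{30} - 92\right) - 67 = \left(-92 + 30 \sqrt{30}\right) - 67 = -159 + 30 \sqrt{30}$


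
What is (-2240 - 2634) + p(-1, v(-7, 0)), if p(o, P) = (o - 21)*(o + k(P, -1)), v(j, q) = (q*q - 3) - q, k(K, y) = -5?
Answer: -4742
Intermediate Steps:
v(j, q) = -3 + q**2 - q (v(j, q) = (q**2 - 3) - q = (-3 + q**2) - q = -3 + q**2 - q)
p(o, P) = (-21 + o)*(-5 + o) (p(o, P) = (o - 21)*(o - 5) = (-21 + o)*(-5 + o))
(-2240 - 2634) + p(-1, v(-7, 0)) = (-2240 - 2634) + (105 + (-1)**2 - 26*(-1)) = -4874 + (105 + 1 + 26) = -4874 + 132 = -4742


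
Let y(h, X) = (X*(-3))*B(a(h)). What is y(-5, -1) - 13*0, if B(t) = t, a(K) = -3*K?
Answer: 45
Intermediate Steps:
y(h, X) = 9*X*h (y(h, X) = (X*(-3))*(-3*h) = (-3*X)*(-3*h) = 9*X*h)
y(-5, -1) - 13*0 = 9*(-1)*(-5) - 13*0 = 45 + 0 = 45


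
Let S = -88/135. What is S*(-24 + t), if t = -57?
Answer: 264/5 ≈ 52.800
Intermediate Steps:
S = -88/135 (S = -88*1/135 = -88/135 ≈ -0.65185)
S*(-24 + t) = -88*(-24 - 57)/135 = -88/135*(-81) = 264/5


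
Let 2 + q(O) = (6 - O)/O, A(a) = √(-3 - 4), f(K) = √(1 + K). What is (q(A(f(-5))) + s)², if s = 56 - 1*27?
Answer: 4696/7 - 312*I*√7/7 ≈ 670.86 - 117.92*I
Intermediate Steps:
s = 29 (s = 56 - 27 = 29)
A(a) = I*√7 (A(a) = √(-7) = I*√7)
q(O) = -2 + (6 - O)/O
(q(A(f(-5))) + s)² = ((-3 + 6/((I*√7))) + 29)² = ((-3 + 6*(-I*√7/7)) + 29)² = ((-3 - 6*I*√7/7) + 29)² = (26 - 6*I*√7/7)²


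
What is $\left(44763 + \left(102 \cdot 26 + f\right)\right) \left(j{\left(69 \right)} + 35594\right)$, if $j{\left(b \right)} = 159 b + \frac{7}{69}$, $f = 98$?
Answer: $\frac{152658888896}{69} \approx 2.2124 \cdot 10^{9}$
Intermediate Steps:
$j{\left(b \right)} = \frac{7}{69} + 159 b$ ($j{\left(b \right)} = 159 b + 7 \cdot \frac{1}{69} = 159 b + \frac{7}{69} = \frac{7}{69} + 159 b$)
$\left(44763 + \left(102 \cdot 26 + f\right)\right) \left(j{\left(69 \right)} + 35594\right) = \left(44763 + \left(102 \cdot 26 + 98\right)\right) \left(\left(\frac{7}{69} + 159 \cdot 69\right) + 35594\right) = \left(44763 + \left(2652 + 98\right)\right) \left(\left(\frac{7}{69} + 10971\right) + 35594\right) = \left(44763 + 2750\right) \left(\frac{757006}{69} + 35594\right) = 47513 \cdot \frac{3212992}{69} = \frac{152658888896}{69}$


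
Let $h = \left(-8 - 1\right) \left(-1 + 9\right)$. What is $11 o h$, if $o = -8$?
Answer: $6336$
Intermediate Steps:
$h = -72$ ($h = \left(-9\right) 8 = -72$)
$11 o h = 11 \left(-8\right) \left(-72\right) = \left(-88\right) \left(-72\right) = 6336$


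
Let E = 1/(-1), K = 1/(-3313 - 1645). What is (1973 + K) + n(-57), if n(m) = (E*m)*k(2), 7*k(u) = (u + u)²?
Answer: 72996627/34706 ≈ 2103.3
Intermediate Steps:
k(u) = 4*u²/7 (k(u) = (u + u)²/7 = (2*u)²/7 = (4*u²)/7 = 4*u²/7)
K = -1/4958 (K = 1/(-4958) = -1/4958 ≈ -0.00020169)
E = -1
n(m) = -16*m/7 (n(m) = (-m)*((4/7)*2²) = (-m)*((4/7)*4) = -m*(16/7) = -16*m/7)
(1973 + K) + n(-57) = (1973 - 1/4958) - 16/7*(-57) = 9782133/4958 + 912/7 = 72996627/34706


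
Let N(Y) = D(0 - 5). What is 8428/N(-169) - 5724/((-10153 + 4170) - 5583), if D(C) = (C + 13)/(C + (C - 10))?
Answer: -121844948/5783 ≈ -21070.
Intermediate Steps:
D(C) = (13 + C)/(-10 + 2*C) (D(C) = (13 + C)/(C + (-10 + C)) = (13 + C)/(-10 + 2*C))
N(Y) = -2/5 (N(Y) = (13 + (0 - 5))/(2*(-5 + (0 - 5))) = (13 - 5)/(2*(-5 - 5)) = (1/2)*8/(-10) = (1/2)*(-1/10)*8 = -2/5)
8428/N(-169) - 5724/((-10153 + 4170) - 5583) = 8428/(-2/5) - 5724/((-10153 + 4170) - 5583) = 8428*(-5/2) - 5724/(-5983 - 5583) = -21070 - 5724/(-11566) = -21070 - 5724*(-1/11566) = -21070 + 2862/5783 = -121844948/5783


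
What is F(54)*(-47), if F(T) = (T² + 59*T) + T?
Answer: -289332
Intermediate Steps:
F(T) = T² + 60*T
F(54)*(-47) = (54*(60 + 54))*(-47) = (54*114)*(-47) = 6156*(-47) = -289332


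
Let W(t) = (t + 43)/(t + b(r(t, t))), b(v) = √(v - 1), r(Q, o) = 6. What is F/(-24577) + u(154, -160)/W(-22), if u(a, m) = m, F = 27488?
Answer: 12276256/73731 - 160*√5/21 ≈ 149.46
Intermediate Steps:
b(v) = √(-1 + v)
W(t) = (43 + t)/(t + √5) (W(t) = (t + 43)/(t + √(-1 + 6)) = (43 + t)/(t + √5))
F/(-24577) + u(154, -160)/W(-22) = 27488/(-24577) - 160*(-22 + √5)/(43 - 22) = 27488*(-1/24577) - (-3520/21 + 160*√5/21) = -27488/24577 - (-3520/21 + 160*√5/21) = -27488/24577 - 160*(-22/21 + √5/21) = -27488/24577 + (3520/21 - 160*√5/21) = 12276256/73731 - 160*√5/21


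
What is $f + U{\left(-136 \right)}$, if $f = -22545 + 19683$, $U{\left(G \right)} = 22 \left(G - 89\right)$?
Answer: $-7812$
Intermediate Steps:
$U{\left(G \right)} = -1958 + 22 G$ ($U{\left(G \right)} = 22 \left(-89 + G\right) = -1958 + 22 G$)
$f = -2862$
$f + U{\left(-136 \right)} = -2862 + \left(-1958 + 22 \left(-136\right)\right) = -2862 - 4950 = -7812$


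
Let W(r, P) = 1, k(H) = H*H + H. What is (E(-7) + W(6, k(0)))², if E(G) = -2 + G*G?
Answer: 2304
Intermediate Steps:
E(G) = -2 + G²
k(H) = H + H² (k(H) = H² + H = H + H²)
(E(-7) + W(6, k(0)))² = ((-2 + (-7)²) + 1)² = ((-2 + 49) + 1)² = (47 + 1)² = 48² = 2304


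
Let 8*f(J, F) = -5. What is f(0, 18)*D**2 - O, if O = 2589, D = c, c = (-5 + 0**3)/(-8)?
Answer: -1325693/512 ≈ -2589.2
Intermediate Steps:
f(J, F) = -5/8 (f(J, F) = (1/8)*(-5) = -5/8)
c = 5/8 (c = (-5 + 0)*(-1/8) = -5*(-1/8) = 5/8 ≈ 0.62500)
D = 5/8 ≈ 0.62500
f(0, 18)*D**2 - O = -5*(5/8)**2/8 - 1*2589 = -5/8*25/64 - 2589 = -125/512 - 2589 = -1325693/512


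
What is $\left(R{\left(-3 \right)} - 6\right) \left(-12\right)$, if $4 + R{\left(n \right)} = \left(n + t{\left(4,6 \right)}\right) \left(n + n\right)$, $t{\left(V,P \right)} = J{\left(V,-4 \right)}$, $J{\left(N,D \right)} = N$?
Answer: $192$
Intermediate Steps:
$t{\left(V,P \right)} = V$
$R{\left(n \right)} = -4 + 2 n \left(4 + n\right)$ ($R{\left(n \right)} = -4 + \left(n + 4\right) \left(n + n\right) = -4 + \left(4 + n\right) 2 n = -4 + 2 n \left(4 + n\right)$)
$\left(R{\left(-3 \right)} - 6\right) \left(-12\right) = \left(\left(-4 + 2 \left(-3\right)^{2} + 8 \left(-3\right)\right) - 6\right) \left(-12\right) = \left(\left(-4 + 2 \cdot 9 - 24\right) - 6\right) \left(-12\right) = \left(\left(-4 + 18 - 24\right) - 6\right) \left(-12\right) = \left(-10 - 6\right) \left(-12\right) = \left(-16\right) \left(-12\right) = 192$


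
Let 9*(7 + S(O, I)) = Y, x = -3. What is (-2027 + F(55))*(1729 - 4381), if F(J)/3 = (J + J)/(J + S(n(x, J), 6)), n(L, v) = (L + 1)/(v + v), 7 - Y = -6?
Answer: 476853468/89 ≈ 5.3579e+6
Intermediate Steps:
Y = 13 (Y = 7 - 1*(-6) = 7 + 6 = 13)
n(L, v) = (1 + L)/(2*v) (n(L, v) = (1 + L)/((2*v)) = (1 + L)*(1/(2*v)) = (1 + L)/(2*v))
S(O, I) = -50/9 (S(O, I) = -7 + (1/9)*13 = -7 + 13/9 = -50/9)
F(J) = 6*J/(-50/9 + J) (F(J) = 3*((J + J)/(J - 50/9)) = 3*((2*J)/(-50/9 + J)) = 3*(2*J/(-50/9 + J)) = 6*J/(-50/9 + J))
(-2027 + F(55))*(1729 - 4381) = (-2027 + 54*55/(-50 + 9*55))*(1729 - 4381) = (-2027 + 54*55/(-50 + 495))*(-2652) = (-2027 + 54*55/445)*(-2652) = (-2027 + 54*55*(1/445))*(-2652) = (-2027 + 594/89)*(-2652) = -179809/89*(-2652) = 476853468/89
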